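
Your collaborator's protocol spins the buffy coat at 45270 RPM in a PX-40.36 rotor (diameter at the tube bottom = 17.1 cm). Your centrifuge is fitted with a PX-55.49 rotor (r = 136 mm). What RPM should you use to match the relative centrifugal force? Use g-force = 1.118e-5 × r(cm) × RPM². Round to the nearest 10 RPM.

≈ 35890 RPM

Original rotor: r = 17.1 / 2 = 8.55 cm
RCF = 1.118 × 10⁻⁵ × r × N²
RCF_original = 1.118 × 10⁻⁵ × 8.55 × (45270)² = 1.118 × 10⁻⁵ × 8.55 × 2,049,372,900 ≈ 195,897.5 × g
Your rotor: r = 136 mm = 13.6 cm
195,897.5 = 1.118 × 10⁻⁵ × 13.6 × N²
N² = 195,897.5 / (15.2048 × 10⁻⁵) = 1,288,392,481
N ≈ √1,288,392,481 ≈ 35,894.2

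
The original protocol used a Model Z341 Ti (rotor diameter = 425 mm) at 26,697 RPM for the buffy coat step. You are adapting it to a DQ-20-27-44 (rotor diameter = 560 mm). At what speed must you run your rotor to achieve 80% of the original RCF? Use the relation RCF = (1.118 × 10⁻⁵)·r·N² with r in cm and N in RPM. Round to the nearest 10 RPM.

Original rotor: r = 425 mm / 2 = 212.5 mm = 21.25 cm
RCF_original = 1.118 × 10⁻⁵ × 21.25 × (26697)² = 1.118 × 10⁻⁵ × 21.25 × 712,729,809 ≈ 169,326.8 × g
Target RCF = 0.8 × 169,326.8 ≈ 135,461.4 × g
Your rotor: r = 560 mm / 2 = 280 mm = 28 cm
135,461.4 = 1.118 × 10⁻⁵ × 28 × N²
N² = 135,461.4 / (31.304 × 10⁻⁵) = 432,728,725
N ≈ √432,728,725 ≈ 20,802.1

≈ 20800 RPM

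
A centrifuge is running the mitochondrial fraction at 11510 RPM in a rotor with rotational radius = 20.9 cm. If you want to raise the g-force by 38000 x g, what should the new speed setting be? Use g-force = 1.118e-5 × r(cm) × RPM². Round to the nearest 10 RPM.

17180 RPM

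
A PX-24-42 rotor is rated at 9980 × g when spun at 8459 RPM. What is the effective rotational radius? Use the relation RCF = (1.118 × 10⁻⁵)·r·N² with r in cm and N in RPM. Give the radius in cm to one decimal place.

r ≈ 12.5 cm

9980 = 1.118 × 10⁻⁵ × r × (8459)²
r = 9980 / (1.118 × 10⁻⁵ × 71,554,681) = 9980 / 799.9813 ≈ 12.475 cm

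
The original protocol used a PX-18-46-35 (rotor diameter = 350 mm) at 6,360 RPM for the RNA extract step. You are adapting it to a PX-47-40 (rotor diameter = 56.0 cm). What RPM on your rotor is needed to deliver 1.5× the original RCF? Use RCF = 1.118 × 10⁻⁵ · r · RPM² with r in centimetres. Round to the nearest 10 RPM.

≈ 6160 RPM

Original rotor: r = 350 mm / 2 = 175 mm = 17.5 cm
RCF_original = 1.118 × 10⁻⁵ × 17.5 × (6360)² = 1.118 × 10⁻⁵ × 17.5 × 40,449,600 ≈ 7,914 × g
Target RCF = 1.5 × 7,914 ≈ 11,871 × g
Your rotor: r = 56.0 / 2 = 28 cm
11,871 = 1.118 × 10⁻⁵ × 28 × N²
N² = 11,871 / (31.304 × 10⁻⁵) = 37,921,671
N ≈ √37,921,671 ≈ 6,158.1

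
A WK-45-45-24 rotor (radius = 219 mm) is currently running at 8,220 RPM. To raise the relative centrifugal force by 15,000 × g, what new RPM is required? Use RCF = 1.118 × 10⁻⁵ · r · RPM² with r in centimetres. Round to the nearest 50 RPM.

r = 219 mm = 21.9 cm
Current RCF = 1.118 × 10⁻⁵ × 21.9 × (8220)² = 1.118 × 10⁻⁵ × 21.9 × 67,568,400 ≈ 16,543.6 × g
Target RCF = 16,543.6 + 15,000 = 31,543.6 × g
N² = 31,543.6 / (24.4842 × 10⁻⁵) = 128,832,472
N ≈ √128,832,472 ≈ 11,350.4

11350 RPM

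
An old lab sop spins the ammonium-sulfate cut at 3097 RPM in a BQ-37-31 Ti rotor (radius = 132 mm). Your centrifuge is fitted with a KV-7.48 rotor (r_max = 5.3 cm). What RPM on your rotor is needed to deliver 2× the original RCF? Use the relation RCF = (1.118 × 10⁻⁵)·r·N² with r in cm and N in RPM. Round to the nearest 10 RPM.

Original rotor: r = 132 mm = 13.2 cm
RCF = 1.118 × 10⁻⁵ × r × N²
RCF_original = 1.118 × 10⁻⁵ × 13.2 × (3097)² = 1.118 × 10⁻⁵ × 13.2 × 9,591,409 ≈ 1,415.5 × g
Target RCF = 2 × 1,415.5 ≈ 2,831 × g
2,831 = 1.118 × 10⁻⁵ × 5.3 × N²
N² = 2,831 / (5.9254 × 10⁻⁵) = 47,777,365
N ≈ √47,777,365 ≈ 6,912.1

≈ 6910 RPM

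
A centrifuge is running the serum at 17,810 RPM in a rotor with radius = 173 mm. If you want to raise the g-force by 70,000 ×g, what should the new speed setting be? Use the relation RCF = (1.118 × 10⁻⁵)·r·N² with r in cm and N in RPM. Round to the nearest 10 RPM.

N₂ ≈ 26060 RPM

r = 173 mm = 17.3 cm
Current RCF = 1.118 × 10⁻⁵ × 17.3 × (17810)² = 1.118 × 10⁻⁵ × 17.3 × 317,196,100 ≈ 61,350.2 × g
Target RCF = 61,350.2 + 70,000 = 131,350.2 × g
N² = 131,350.2 / (19.3414 × 10⁻⁵) = 679,114,232
N ≈ √679,114,232 ≈ 26,059.8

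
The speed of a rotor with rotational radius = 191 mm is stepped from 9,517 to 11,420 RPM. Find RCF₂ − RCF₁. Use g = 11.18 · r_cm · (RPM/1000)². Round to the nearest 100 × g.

r = 191 mm = 19.1 cm
RCF₁ = 11.18 × 19.1 × (9.517)² = 11.18 × 19.1 × 90.573289 ≈ 19,340.8 × g
RCF₂ = 11.18 × 19.1 × (11.42)² = 11.18 × 19.1 × 130.4164 ≈ 27,848.9 × g
Increase = 27,848.9 − 19,340.8 = 8,508.1

8500 × g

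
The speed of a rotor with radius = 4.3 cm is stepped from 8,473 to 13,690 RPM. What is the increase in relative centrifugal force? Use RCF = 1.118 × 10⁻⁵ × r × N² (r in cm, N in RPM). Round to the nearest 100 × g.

5600 × g

RCF₁ = 1.118 × 10⁻⁵ × 4.3 × (8473)² = 1.118 × 10⁻⁵ × 4.3 × 71,791,729 ≈ 3,451.3 × g
RCF₂ = 1.118 × 10⁻⁵ × 4.3 × (13690)² = 1.118 × 10⁻⁵ × 4.3 × 187,416,100 ≈ 9,009.8 × g
Increase = 9,009.8 − 3,451.3 = 5,558.5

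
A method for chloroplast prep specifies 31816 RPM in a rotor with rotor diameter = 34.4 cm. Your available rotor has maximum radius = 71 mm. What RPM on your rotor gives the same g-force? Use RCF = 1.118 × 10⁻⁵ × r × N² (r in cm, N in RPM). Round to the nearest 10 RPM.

Original rotor: r = 34.4 / 2 = 17.2 cm
RCF_original = 1.118 × 10⁻⁵ × 17.2 × (31816)² = 1.118 × 10⁻⁵ × 17.2 × 1,012,257,856 ≈ 194,653.1 × g
Your rotor: r = 71 mm = 7.1 cm
194,653.1 = 1.118 × 10⁻⁵ × 7.1 × N²
N² = 194,653.1 / (7.9378 × 10⁻⁵) = 2,452,229,837
N ≈ √2,452,229,837 ≈ 49,520.0

49520 RPM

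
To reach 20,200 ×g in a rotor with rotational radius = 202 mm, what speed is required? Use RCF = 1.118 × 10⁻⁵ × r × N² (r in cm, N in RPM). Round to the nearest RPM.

r = 202 mm = 20.2 cm
RCF = 1.118 × 10⁻⁵ × r × N²
20,200 = 1.118 × 10⁻⁵ × 20.2 × N²
N² = 20,200 / (22.5836 × 10⁻⁵) = 89,445,438
N ≈ √89,445,438 ≈ 9,457.6

9458 RPM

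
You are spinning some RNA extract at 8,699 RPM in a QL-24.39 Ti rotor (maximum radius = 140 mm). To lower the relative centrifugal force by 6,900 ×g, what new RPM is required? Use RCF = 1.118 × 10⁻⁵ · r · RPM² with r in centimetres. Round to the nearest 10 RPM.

r = 140 mm = 14.0 cm
Current RCF = 1.118 × 10⁻⁵ × 14 × (8699)² = 1.118 × 10⁻⁵ × 14 × 75,672,601 ≈ 11,844.3 × g
Target RCF = 11,844.3 − 6,900 = 4,944.3 × g
N² = 4,944.3 / (15.652 × 10⁻⁵) = 31,588,934
N ≈ √31,588,934 ≈ 5,620.4

5620 RPM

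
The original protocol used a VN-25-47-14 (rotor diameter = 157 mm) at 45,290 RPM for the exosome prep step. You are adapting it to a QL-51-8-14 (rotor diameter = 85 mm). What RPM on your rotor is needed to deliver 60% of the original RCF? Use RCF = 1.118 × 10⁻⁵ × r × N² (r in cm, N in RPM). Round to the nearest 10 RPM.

≈ 47680 RPM

Original rotor: r = 157 mm / 2 = 78.5 mm = 7.85 cm
RCF_original = 1.118 × 10⁻⁵ × 7.85 × (45290)² = 1.118 × 10⁻⁵ × 7.85 × 2,051,184,100 ≈ 180,018.1 × g
Target RCF = 0.6 × 180,018.1 ≈ 108,010.9 × g
Your rotor: r = 85 mm / 2 = 42.5 mm = 4.25 cm
108,010.9 = 1.118 × 10⁻⁵ × 4.25 × N²
N² = 108,010.9 / (4.7515 × 10⁻⁵) = 2,273,195,833
N ≈ √2,273,195,833 ≈ 47,678.0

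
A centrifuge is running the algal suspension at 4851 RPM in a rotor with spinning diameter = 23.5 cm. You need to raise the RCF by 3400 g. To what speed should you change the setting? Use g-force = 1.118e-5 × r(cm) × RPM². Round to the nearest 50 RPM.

N₂ ≈ 7050 RPM

r = 23.5 / 2 = 11.75 cm
Current RCF = 1.118 × 10⁻⁵ × 11.75 × (4851)² = 1.118 × 10⁻⁵ × 11.75 × 23,532,201 ≈ 3,091.3 × g
Target RCF = 3,091.3 + 3,400 = 6,491.3 × g
N² = 6,491.3 / (13.1365 × 10⁻⁵) = 49,414,228
N ≈ √49,414,228 ≈ 7,029.5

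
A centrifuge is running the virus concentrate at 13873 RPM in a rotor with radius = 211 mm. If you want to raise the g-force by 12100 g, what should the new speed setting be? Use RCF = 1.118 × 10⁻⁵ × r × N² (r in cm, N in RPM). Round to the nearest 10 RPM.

N₂ ≈ 15610 RPM

r = 211 mm = 21.1 cm
Current RCF = 1.118 × 10⁻⁵ × 21.1 × (13873)² = 1.118 × 10⁻⁵ × 21.1 × 192,460,129 ≈ 45,401 × g
Target RCF = 45,401 + 12,100 = 57,501 × g
N² = 57,501 / (23.5898 × 10⁻⁵) = 243,753,656
N ≈ √243,753,656 ≈ 15,612.6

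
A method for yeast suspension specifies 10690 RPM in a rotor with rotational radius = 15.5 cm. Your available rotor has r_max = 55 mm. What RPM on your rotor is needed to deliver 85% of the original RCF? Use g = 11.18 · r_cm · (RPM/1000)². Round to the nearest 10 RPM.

RCF = 11.18 × r × (N/1000)²
RCF_original = 11.18 × 15.5 × (10.69)² = 11.18 × 15.5 × 114.2761 ≈ 19,802.9 × g
Target RCF = 0.85 × 19,802.9 ≈ 16,832.5 × g
Your rotor: r = 55 mm = 5.5 cm
16,832.5 = 11.18 × 5.5 × (N/1000)²
(N/1000)² = 16,832.5 / 61.49 = 273.7437
N = 1000 × √273.7437 ≈ 16,545.2

16550 RPM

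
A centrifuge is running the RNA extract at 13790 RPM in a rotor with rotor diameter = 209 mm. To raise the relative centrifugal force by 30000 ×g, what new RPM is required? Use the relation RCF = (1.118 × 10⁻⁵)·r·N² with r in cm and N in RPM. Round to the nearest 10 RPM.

≈ 21140 RPM

r = 209 mm / 2 = 104.5 mm = 10.45 cm
Current RCF = 1.118 × 10⁻⁵ × 10.45 × (13790)² = 1.118 × 10⁻⁵ × 10.45 × 190,164,100 ≈ 22,217.1 × g
Target RCF = 22,217.1 + 30,000 = 52,217.1 × g
N² = 52,217.1 / (11.6831 × 10⁻⁵) = 446,945,588
N ≈ √446,945,588 ≈ 21,141.1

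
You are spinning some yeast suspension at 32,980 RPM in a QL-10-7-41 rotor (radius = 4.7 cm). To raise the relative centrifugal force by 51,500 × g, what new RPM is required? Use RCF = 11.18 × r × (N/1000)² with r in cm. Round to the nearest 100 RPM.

Current RCF = 11.18 × 4.7 × (32.98)² = 11.18 × 4.7 × 1,087.6804 ≈ 57,153.3 × g
Target RCF = 57,153.3 + 51,500 = 108,653.3 × g
(N/1000)² = 108,653.3 / 52.546 = 2067.775
N = 1000 × √2067.775 ≈ 45,472.8

45500 RPM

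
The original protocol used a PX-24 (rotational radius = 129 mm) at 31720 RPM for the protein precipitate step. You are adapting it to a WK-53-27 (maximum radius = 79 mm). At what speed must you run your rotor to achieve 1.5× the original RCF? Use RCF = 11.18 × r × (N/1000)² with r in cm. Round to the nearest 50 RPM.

Original rotor: r = 129 mm = 12.9 cm
RCF_original = 11.18 × 12.9 × (31.72)² = 11.18 × 12.9 × 1,006.1584 ≈ 145,110.2 × g
Target RCF = 1.5 × 145,110.2 ≈ 217,665.3 × g
Your rotor: r = 79 mm = 7.9 cm
217,665.3 = 11.18 × 7.9 × (N/1000)²
(N/1000)² = 217,665.3 / 88.322 = 2464.452
N = 1000 × √2464.452 ≈ 49,643.2

≈ 49650 RPM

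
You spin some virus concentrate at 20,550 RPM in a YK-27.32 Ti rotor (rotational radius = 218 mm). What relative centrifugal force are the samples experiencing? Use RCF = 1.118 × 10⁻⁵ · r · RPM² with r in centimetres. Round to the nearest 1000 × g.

r = 218 mm = 21.8 cm
RCF = 1.118 × 10⁻⁵ × 21.8 × (20550)² = 1.118 × 10⁻⁵ × 21.8 × 422,302,500 ≈ 102,925.3 × g

103000 × g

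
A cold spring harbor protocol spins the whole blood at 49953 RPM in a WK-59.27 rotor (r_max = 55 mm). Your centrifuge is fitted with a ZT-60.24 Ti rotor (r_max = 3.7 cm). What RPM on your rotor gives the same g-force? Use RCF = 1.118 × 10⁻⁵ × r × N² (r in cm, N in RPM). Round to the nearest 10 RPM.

≈ 60900 RPM

Original rotor: r = 55 mm = 5.5 cm
RCF_original = 1.118 × 10⁻⁵ × 5.5 × (49953)² = 1.118 × 10⁻⁵ × 5.5 × 2,495,302,209 ≈ 153,436.1 × g
153,436.1 = 1.118 × 10⁻⁵ × 3.7 × N²
N² = 153,436.1 / (4.1366 × 10⁻⁵) = 3,709,232,220
N ≈ √3,709,232,220 ≈ 60,903.5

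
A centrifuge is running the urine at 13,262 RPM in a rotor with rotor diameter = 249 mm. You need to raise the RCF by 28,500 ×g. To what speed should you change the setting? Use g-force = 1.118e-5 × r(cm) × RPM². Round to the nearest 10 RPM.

r = 249 mm / 2 = 124.5 mm = 12.45 cm
Current RCF = 1.118 × 10⁻⁵ × 12.45 × (13262)² = 1.118 × 10⁻⁵ × 12.45 × 175,880,644 ≈ 24,481 × g
Target RCF = 24,481 + 28,500 = 52,981 × g
N² = 52,981 / (13.9191 × 10⁻⁵) = 380,635,242
N ≈ √380,635,242 ≈ 19,509.9

19510 RPM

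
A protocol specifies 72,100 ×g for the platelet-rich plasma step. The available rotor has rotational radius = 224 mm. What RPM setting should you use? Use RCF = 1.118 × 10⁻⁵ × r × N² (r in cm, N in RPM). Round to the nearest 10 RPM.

r = 224 mm = 22.4 cm
RCF = 1.118 × 10⁻⁵ × r × N²
72,100 = 1.118 × 10⁻⁵ × 22.4 × N²
N² = 72,100 / (25.0432 × 10⁻⁵) = 287,902,504
N ≈ √287,902,504 ≈ 16,967.7

16970 RPM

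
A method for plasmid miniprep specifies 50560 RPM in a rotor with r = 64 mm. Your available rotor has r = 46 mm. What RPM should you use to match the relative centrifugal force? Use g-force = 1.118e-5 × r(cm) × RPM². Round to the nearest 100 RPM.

Original rotor: r = 64 mm = 6.4 cm
RCF_original = 1.118 × 10⁻⁵ × 6.4 × (50560)² = 1.118 × 10⁻⁵ × 6.4 × 2,556,313,600 ≈ 182,909.4 × g
Your rotor: r = 46 mm = 4.6 cm
182,909.4 = 1.118 × 10⁻⁵ × 4.6 × N²
N² = 182,909.4 / (5.1428 × 10⁻⁵) = 3,556,611,185
N ≈ √3,556,611,185 ≈ 59,637.3

≈ 59600 RPM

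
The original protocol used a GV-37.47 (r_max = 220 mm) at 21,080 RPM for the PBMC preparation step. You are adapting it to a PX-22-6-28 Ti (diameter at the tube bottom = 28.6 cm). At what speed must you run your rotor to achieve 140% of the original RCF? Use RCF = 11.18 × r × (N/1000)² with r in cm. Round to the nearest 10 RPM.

30940 RPM

Original rotor: r = 220 mm = 22.0 cm
RCF_original = 11.18 × 22 × (21.08)² = 11.18 × 22 × 444.3664 ≈ 109,296.4 × g
Target RCF = 1.4 × 109,296.4 ≈ 153,015 × g
Your rotor: r = 28.6 / 2 = 14.3 cm
153,015 = 11.18 × 14.3 × (N/1000)²
(N/1000)² = 153,015 / 159.874 = 957.0975
N = 1000 × √957.0975 ≈ 30,937.0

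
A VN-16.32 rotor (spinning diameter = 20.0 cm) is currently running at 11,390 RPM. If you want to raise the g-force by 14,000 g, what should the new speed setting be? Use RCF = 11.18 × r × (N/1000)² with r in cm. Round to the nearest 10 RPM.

≈ 15970 RPM

r = 20.0 / 2 = 10 cm
Current RCF = 11.18 × 10 × (11.39)² = 11.18 × 10 × 129.7321 ≈ 14,504 × g
Target RCF = 14,504 + 14,000 = 28,504 × g
(N/1000)² = 28,504 / 111.8 = 254.9553
N = 1000 × √254.9553 ≈ 15,967.3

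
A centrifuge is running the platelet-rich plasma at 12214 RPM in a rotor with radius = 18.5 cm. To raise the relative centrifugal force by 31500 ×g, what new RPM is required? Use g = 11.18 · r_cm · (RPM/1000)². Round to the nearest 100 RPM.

N₂ ≈ 17400 RPM

Current RCF = 11.18 × 18.5 × (12.214)² = 11.18 × 18.5 × 149.181796 ≈ 30,855.3 × g
Target RCF = 30,855.3 + 31,500 = 62,355.3 × g
(N/1000)² = 62,355.3 / 206.83 = 301.4809
N = 1000 × √301.4809 ≈ 17,363.2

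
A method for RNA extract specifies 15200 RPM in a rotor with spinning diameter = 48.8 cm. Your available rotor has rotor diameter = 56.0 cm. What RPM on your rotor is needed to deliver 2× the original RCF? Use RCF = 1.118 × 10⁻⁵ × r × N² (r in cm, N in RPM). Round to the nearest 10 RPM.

20070 RPM

Original rotor: r = 48.8 / 2 = 24.4 cm
RCF = 1.118 × 10⁻⁵ × r × N²
RCF_original = 1.118 × 10⁻⁵ × 24.4 × (15200)² = 1.118 × 10⁻⁵ × 24.4 × 231,040,000 ≈ 63,025.9 × g
Target RCF = 2 × 63,025.9 ≈ 126,051.8 × g
Your rotor: r = 56.0 / 2 = 28 cm
126,051.8 = 1.118 × 10⁻⁵ × 28 × N²
N² = 126,051.8 / (31.304 × 10⁻⁵) = 402,669,946
N ≈ √402,669,946 ≈ 20,066.6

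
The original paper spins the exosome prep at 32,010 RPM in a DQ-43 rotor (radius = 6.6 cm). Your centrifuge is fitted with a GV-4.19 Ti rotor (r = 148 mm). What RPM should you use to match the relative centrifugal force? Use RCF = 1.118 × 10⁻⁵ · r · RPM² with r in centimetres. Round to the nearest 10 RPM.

≈ 21380 RPM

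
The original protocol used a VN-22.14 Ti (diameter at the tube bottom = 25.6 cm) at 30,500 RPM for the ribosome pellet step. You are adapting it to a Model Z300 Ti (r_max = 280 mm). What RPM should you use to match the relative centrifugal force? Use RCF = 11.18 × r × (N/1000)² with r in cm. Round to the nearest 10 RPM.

20620 RPM

Original rotor: r = 25.6 / 2 = 12.8 cm
RCF_original = 11.18 × 12.8 × (30.5)² = 11.18 × 12.8 × 930.25 ≈ 133,122.5 × g
Your rotor: r = 280 mm = 28.0 cm
133,122.5 = 11.18 × 28 × (N/1000)²
(N/1000)² = 133,122.5 / 313.04 = 425.2572
N = 1000 × √425.2572 ≈ 20,621.8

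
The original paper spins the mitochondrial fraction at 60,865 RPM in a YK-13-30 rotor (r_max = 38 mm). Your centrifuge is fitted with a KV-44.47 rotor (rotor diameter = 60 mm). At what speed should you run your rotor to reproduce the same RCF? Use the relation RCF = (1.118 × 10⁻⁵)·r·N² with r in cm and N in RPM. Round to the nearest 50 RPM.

Original rotor: r = 38 mm = 3.8 cm
RCF_original = 1.118 × 10⁻⁵ × 3.8 × (60865)² = 1.118 × 10⁻⁵ × 3.8 × 3,704,548,225 ≈ 157,384 × g
Your rotor: r = 60 mm / 2 = 30 mm = 3 cm
157,384 = 1.118 × 10⁻⁵ × 3 × N²
N² = 157,384 / (3.354 × 10⁻⁵) = 4,692,426,953
N ≈ √4,692,426,953 ≈ 68,501.3

≈ 68500 RPM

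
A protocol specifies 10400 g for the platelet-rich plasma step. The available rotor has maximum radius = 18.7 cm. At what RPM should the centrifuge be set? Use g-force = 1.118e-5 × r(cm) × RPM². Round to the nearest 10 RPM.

≈ 7050 RPM

RCF = 1.118 × 10⁻⁵ × r × N²
10,400 = 1.118 × 10⁻⁵ × 18.7 × N²
N² = 10,400 / (20.9066 × 10⁻⁵) = 49,745,057
N ≈ √49,745,057 ≈ 7,053.0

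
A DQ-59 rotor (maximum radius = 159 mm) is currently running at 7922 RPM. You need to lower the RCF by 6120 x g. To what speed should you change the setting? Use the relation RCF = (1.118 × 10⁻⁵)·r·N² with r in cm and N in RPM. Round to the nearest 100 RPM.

≈ 5300 RPM

r = 159 mm = 15.9 cm
Current RCF = 1.118 × 10⁻⁵ × 15.9 × (7922)² = 1.118 × 10⁻⁵ × 15.9 × 62,758,084 ≈ 11,156 × g
Target RCF = 11,156 − 6,120 = 5,036 × g
N² = 5,036 / (17.7762 × 10⁻⁵) = 28,330,014
N ≈ √28,330,014 ≈ 5,322.6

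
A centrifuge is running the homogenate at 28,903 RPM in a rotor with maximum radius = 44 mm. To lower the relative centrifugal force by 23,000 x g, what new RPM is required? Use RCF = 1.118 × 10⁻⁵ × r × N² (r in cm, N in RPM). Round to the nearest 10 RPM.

r = 44 mm = 4.4 cm
Current RCF = 1.118 × 10⁻⁵ × 4.4 × (28903)² = 1.118 × 10⁻⁵ × 4.4 × 835,383,409 ≈ 41,094.2 × g
Target RCF = 41,094.2 − 23,000 = 18,094.2 × g
N² = 18,094.2 / (4.9192 × 10⁻⁵) = 367,828,102
N ≈ √367,828,102 ≈ 19,178.8

≈ 19180 RPM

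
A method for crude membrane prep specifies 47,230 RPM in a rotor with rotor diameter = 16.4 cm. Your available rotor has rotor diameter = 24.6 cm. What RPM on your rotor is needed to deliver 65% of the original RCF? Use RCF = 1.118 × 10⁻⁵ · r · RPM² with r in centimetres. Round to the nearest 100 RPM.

≈ 31100 RPM

Original rotor: r = 16.4 / 2 = 8.2 cm
RCF_original = 1.118 × 10⁻⁵ × 8.2 × (47230)² = 1.118 × 10⁻⁵ × 8.2 × 2,230,672,900 ≈ 204,499.2 × g
Target RCF = 0.65 × 204,499.2 ≈ 132,924.5 × g
Your rotor: r = 24.6 / 2 = 12.3 cm
132,924.5 = 1.118 × 10⁻⁵ × 12.3 × N²
N² = 132,924.5 / (13.7514 × 10⁻⁵) = 966,625,216
N ≈ √966,625,216 ≈ 31,090.6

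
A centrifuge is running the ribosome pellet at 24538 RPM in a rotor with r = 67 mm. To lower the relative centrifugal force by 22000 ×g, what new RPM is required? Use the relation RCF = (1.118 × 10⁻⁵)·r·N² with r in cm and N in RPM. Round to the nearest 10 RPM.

r = 67 mm = 6.7 cm
Current RCF = 1.118 × 10⁻⁵ × 6.7 × (24538)² = 1.118 × 10⁻⁵ × 6.7 × 602,113,444 ≈ 45,101.9 × g
Target RCF = 45,101.9 − 22,000 = 23,101.9 × g
N² = 23,101.9 / (7.4906 × 10⁻⁵) = 308,411,876
N ≈ √308,411,876 ≈ 17,561.7

≈ 17560 RPM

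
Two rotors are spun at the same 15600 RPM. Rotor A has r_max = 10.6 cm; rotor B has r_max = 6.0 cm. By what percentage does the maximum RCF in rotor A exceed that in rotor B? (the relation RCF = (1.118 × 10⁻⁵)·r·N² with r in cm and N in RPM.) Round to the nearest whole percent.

77%

At equal RPM, RCF scales linearly with r: ratio = 10.6 / 6.0 = 1.7667.
So rotor A delivers 76.7% more g-force.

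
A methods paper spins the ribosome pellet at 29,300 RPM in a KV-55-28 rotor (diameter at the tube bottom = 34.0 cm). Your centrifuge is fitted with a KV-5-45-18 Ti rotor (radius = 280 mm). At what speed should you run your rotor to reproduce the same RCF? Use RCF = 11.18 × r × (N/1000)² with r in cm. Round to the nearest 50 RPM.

Original rotor: r = 34.0 / 2 = 17 cm
RCF_original = 11.18 × 17 × (29.3)² = 11.18 × 17 × 858.49 ≈ 163,164.6 × g
Your rotor: r = 280 mm = 28.0 cm
163,164.6 = 11.18 × 28 × (N/1000)²
(N/1000)² = 163,164.6 / 313.04 = 521.226
N = 1000 × √521.226 ≈ 22,830.4

22850 RPM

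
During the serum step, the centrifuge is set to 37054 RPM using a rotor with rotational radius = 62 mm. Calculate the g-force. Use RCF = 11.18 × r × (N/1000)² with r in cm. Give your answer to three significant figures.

r = 62 mm = 6.2 cm
RCF = 11.18 × 6.2 × (37.054)² = 11.18 × 6.2 × 1,372.998916 ≈ 95,170.8 × g

95200 x g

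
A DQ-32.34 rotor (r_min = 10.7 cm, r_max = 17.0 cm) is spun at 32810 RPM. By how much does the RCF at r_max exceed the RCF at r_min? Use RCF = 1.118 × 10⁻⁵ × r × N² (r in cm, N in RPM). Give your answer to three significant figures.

≈ 75800 × g

RCF_max = 1.118 × 10⁻⁵ × 17 × (32810)² = 1.118 × 10⁻⁵ × 17 × 1,076,496,100 ≈ 204,598.8 × g
RCF_min = 1.118 × 10⁻⁵ × 10.7 × (32810)² = 1.118 × 10⁻⁵ × 10.7 × 1,076,496,100 ≈ 128,776.9 × g
ΔRCF = 204,598.8 − 128,776.9 = 75,821.9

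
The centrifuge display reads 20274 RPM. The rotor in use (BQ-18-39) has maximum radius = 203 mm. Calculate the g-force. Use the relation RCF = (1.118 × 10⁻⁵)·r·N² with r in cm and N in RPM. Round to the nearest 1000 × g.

r = 203 mm = 20.3 cm
RCF = 1.118 × 10⁻⁵ × 20.3 × (20274)² = 1.118 × 10⁻⁵ × 20.3 × 411,035,076 ≈ 93,286.1 × g

93000 × g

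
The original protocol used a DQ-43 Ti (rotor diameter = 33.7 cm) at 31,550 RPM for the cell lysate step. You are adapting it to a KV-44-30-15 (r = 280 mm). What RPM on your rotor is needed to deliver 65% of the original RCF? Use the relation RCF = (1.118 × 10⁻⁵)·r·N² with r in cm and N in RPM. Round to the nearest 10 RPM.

19730 RPM

Original rotor: r = 33.7 / 2 = 16.85 cm
RCF = 1.118 × 10⁻⁵ × r × N²
RCF_original = 1.118 × 10⁻⁵ × 16.85 × (31550)² = 1.118 × 10⁻⁵ × 16.85 × 995,402,500 ≈ 187,516.9 × g
Target RCF = 0.65 × 187,516.9 ≈ 121,886 × g
Your rotor: r = 280 mm = 28.0 cm
121,886 = 1.118 × 10⁻⁵ × 28 × N²
N² = 121,886 / (31.304 × 10⁻⁵) = 389,362,382
N ≈ √389,362,382 ≈ 19,732.3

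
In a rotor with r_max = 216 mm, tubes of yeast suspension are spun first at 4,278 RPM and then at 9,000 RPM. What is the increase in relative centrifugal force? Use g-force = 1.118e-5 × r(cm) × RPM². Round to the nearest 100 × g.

≈ 15100 × g

r = 216 mm = 21.6 cm
RCF₁ = 1.118 × 10⁻⁵ × 21.6 × (4278)² = 1.118 × 10⁻⁵ × 21.6 × 18,301,284 ≈ 4,419.5 × g
RCF₂ = 1.118 × 10⁻⁵ × 21.6 × (9000)² = 1.118 × 10⁻⁵ × 21.6 × 81,000,000 ≈ 19,560.5 × g
Increase = 19,560.5 − 4,419.5 = 15,141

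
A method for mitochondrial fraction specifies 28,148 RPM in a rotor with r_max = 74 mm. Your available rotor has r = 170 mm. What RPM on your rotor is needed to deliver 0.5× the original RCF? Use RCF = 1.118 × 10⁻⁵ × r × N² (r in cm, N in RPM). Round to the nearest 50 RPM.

Original rotor: r = 74 mm = 7.4 cm
RCF_original = 1.118 × 10⁻⁵ × 7.4 × (28148)² = 1.118 × 10⁻⁵ × 7.4 × 792,309,904 ≈ 65,549.4 × g
Target RCF = 0.5 × 65,549.4 ≈ 32,774.7 × g
Your rotor: r = 170 mm = 17.0 cm
32,774.7 = 1.118 × 10⁻⁵ × 17 × N²
N² = 32,774.7 / (19.006 × 10⁻⁵) = 172,443,965
N ≈ √172,443,965 ≈ 13,131.8

13150 RPM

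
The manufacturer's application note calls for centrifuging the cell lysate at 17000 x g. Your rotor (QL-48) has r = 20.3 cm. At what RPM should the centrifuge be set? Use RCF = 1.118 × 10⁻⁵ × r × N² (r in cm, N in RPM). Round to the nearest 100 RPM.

8700 RPM

RCF = 1.118 × 10⁻⁵ × r × N²
17,000 = 1.118 × 10⁻⁵ × 20.3 × N²
N² = 17,000 / (22.6954 × 10⁻⁵) = 74,905,047
N ≈ √74,905,047 ≈ 8,654.8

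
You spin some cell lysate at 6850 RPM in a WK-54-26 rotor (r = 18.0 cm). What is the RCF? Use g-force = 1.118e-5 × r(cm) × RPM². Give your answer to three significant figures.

9440 × g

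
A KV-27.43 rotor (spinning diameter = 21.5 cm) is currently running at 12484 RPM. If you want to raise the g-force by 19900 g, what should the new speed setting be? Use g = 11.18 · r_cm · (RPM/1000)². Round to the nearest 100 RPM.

≈ 17900 RPM

r = 21.5 / 2 = 10.75 cm
Current RCF = 11.18 × 10.75 × (12.484)² = 11.18 × 10.75 × 155.850256 ≈ 18,730.9 × g
Target RCF = 18,730.9 + 19,900 = 38,630.9 × g
(N/1000)² = 38,630.9 / 120.185 = 321.4286
N = 1000 × √321.4286 ≈ 17,928.4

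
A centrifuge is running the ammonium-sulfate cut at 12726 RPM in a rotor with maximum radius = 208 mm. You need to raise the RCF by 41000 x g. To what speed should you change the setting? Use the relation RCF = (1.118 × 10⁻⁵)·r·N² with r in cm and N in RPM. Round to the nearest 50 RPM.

≈ 18400 RPM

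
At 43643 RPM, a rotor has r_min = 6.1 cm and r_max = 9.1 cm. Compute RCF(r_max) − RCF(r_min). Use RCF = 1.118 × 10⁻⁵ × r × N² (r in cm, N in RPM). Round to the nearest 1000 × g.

RCF_max = 1.118 × 10⁻⁵ × 9.1 × (43643)² = 1.118 × 10⁻⁵ × 9.1 × 1,904,711,449 ≈ 193,781.5 × g
RCF_min = 1.118 × 10⁻⁵ × 6.1 × (43643)² = 1.118 × 10⁻⁵ × 6.1 × 1,904,711,449 ≈ 129,897.5 × g
ΔRCF = 193,781.5 − 129,897.5 = 63,884

ΔRCF ≈ 64000 g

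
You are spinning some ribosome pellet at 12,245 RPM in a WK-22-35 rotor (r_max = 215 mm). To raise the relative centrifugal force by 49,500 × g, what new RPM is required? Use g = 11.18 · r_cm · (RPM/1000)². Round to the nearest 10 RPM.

18860 RPM

r = 215 mm = 21.5 cm
Current RCF = 11.18 × 21.5 × (12.245)² = 11.18 × 21.5 × 149.940025 ≈ 36,041.1 × g
Target RCF = 36,041.1 + 49,500 = 85,541.1 × g
(N/1000)² = 85,541.1 / 240.37 = 355.8726
N = 1000 × √355.8726 ≈ 18,864.6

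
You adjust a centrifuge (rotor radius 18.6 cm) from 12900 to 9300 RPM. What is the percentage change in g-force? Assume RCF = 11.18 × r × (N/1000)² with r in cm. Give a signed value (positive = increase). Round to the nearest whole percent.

RCF ∝ N², so the ratio is (9300/12900)² = (0.720930)² = 0.5197.
Change = 0.5197 − 1 = -0.4803 → -48.0%.

-48%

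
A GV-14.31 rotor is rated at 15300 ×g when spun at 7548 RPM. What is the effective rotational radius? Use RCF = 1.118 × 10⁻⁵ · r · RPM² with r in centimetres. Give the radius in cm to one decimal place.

r ≈ 24.0 cm

RCF = 1.118 × 10⁻⁵ × r × N²
15300 = 1.118 × 10⁻⁵ × r × (7548)²
r = 15300 / (1.118 × 10⁻⁵ × 56,972,304) = 15300 / 636.9504 ≈ 24.021 cm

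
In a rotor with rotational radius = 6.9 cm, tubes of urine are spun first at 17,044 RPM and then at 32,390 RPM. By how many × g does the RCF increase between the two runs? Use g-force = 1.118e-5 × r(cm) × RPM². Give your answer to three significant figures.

≈ 58500 × g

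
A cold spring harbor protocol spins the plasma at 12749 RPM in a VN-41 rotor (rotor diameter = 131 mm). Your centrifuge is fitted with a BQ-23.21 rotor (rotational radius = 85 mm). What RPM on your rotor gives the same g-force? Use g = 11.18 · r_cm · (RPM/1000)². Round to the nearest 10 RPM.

Original rotor: r = 131 mm / 2 = 65.5 mm = 6.55 cm
RCF_original = 11.18 × 6.55 × (12.749)² = 11.18 × 6.55 × 162.537001 ≈ 11,902.4 × g
Your rotor: r = 85 mm = 8.5 cm
11,902.4 = 11.18 × 8.5 × (N/1000)²
(N/1000)² = 11,902.4 / 95.03 = 125.2489
N = 1000 × √125.2489 ≈ 11,191.5

≈ 11190 RPM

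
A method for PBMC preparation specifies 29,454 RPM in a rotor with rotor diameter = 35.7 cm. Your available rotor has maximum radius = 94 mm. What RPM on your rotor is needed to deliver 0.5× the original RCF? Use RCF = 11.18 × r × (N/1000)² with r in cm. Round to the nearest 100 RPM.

Original rotor: r = 35.7 / 2 = 17.85 cm
RCF_original = 11.18 × 17.85 × (29.454)² = 11.18 × 17.85 × 867.538116 ≈ 173,128.5 × g
Target RCF = 0.5 × 173,128.5 ≈ 86,564.2 × g
Your rotor: r = 94 mm = 9.4 cm
86,564.2 = 11.18 × 9.4 × (N/1000)²
(N/1000)² = 86,564.2 / 105.092 = 823.6992
N = 1000 × √823.6992 ≈ 28,700.2

≈ 28700 RPM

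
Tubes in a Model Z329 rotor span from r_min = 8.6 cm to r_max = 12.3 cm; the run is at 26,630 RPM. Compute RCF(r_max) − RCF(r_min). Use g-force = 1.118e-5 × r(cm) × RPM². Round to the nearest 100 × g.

≈ 29300 × g

RCF_max = 1.118 × 10⁻⁵ × 12.3 × (26630)² = 1.118 × 10⁻⁵ × 12.3 × 709,156,900 ≈ 97,519 × g
RCF_min = 1.118 × 10⁻⁵ × 8.6 × (26630)² = 1.118 × 10⁻⁵ × 8.6 × 709,156,900 ≈ 68,184 × g
ΔRCF = 97,519 − 68,184 = 29,335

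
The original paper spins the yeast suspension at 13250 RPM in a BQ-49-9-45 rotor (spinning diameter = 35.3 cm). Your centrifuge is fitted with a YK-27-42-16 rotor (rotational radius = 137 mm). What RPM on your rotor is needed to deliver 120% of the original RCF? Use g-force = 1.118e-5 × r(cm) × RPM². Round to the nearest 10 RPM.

16470 RPM

Original rotor: r = 35.3 / 2 = 17.65 cm
RCF_original = 1.118 × 10⁻⁵ × 17.65 × (13250)² = 1.118 × 10⁻⁵ × 17.65 × 175,562,500 ≈ 34,643.2 × g
Target RCF = 1.2 × 34,643.2 ≈ 41,571.8 × g
Your rotor: r = 137 mm = 13.7 cm
41,571.8 = 1.118 × 10⁻⁵ × 13.7 × N²
N² = 41,571.8 / (15.3166 × 10⁻⁵) = 271,416,633
N ≈ √271,416,633 ≈ 16,474.7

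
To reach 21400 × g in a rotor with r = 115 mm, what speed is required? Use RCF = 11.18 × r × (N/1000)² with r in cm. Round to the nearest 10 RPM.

r = 115 mm = 11.5 cm
RCF = 11.18 × r × (N/1000)²
21,400 = 11.18 × 11.5 × (N/1000)²
(N/1000)² = 21,400 / 128.57 = 166.4463
N = 1000 × √166.4463 ≈ 12,901.4

N ≈ 12900 RPM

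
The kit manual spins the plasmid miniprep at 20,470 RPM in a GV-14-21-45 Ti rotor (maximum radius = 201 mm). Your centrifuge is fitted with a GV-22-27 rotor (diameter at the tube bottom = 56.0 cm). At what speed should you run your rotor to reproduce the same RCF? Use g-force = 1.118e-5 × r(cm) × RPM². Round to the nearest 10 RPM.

Original rotor: r = 201 mm = 20.1 cm
RCF_original = 1.118 × 10⁻⁵ × 20.1 × (20470)² = 1.118 × 10⁻⁵ × 20.1 × 419,020,900 ≈ 94,161.5 × g
Your rotor: r = 56.0 / 2 = 28 cm
94,161.5 = 1.118 × 10⁻⁵ × 28 × N²
N² = 94,161.5 / (31.304 × 10⁻⁵) = 300,797,023
N ≈ √300,797,023 ≈ 17,343.5

≈ 17340 RPM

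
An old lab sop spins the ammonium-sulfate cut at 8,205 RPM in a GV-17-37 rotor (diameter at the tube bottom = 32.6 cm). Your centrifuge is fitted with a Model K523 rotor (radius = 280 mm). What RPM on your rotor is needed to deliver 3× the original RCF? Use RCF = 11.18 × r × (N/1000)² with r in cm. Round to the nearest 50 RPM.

Original rotor: r = 32.6 / 2 = 16.3 cm
RCF = 11.18 × r × (N/1000)²
RCF_original = 11.18 × 16.3 × (8.205)² = 11.18 × 16.3 × 67.322025 ≈ 12,268.4 × g
Target RCF = 3 × 12,268.4 ≈ 36,805.2 × g
Your rotor: r = 280 mm = 28.0 cm
36,805.2 = 11.18 × 28 × (N/1000)²
(N/1000)² = 36,805.2 / 313.04 = 117.5735
N = 1000 × √117.5735 ≈ 10,843.1

10850 RPM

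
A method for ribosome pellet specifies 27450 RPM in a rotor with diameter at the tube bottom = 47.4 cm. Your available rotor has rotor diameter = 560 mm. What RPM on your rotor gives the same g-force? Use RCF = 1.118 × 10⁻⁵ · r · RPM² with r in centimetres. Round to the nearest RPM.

≈ 25254 RPM

Original rotor: r = 47.4 / 2 = 23.7 cm
RCF = 1.118 × 10⁻⁵ × r × N²
RCF_original = 1.118 × 10⁻⁵ × 23.7 × (27450)² = 1.118 × 10⁻⁵ × 23.7 × 753,502,500 ≈ 199,652.5 × g
Your rotor: r = 560 mm / 2 = 280 mm = 28 cm
199,652.5 = 1.118 × 10⁻⁵ × 28 × N²
N² = 199,652.5 / (31.304 × 10⁻⁵) = 637,785,906
N ≈ √637,785,906 ≈ 25,254.4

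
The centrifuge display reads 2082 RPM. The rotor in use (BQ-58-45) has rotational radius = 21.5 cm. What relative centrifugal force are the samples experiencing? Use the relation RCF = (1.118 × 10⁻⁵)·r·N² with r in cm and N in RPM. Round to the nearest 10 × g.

RCF = 1.118 × 10⁻⁵ × r × N²
RCF = 1.118 × 10⁻⁵ × 21.5 × (2082)² = 1.118 × 10⁻⁵ × 21.5 × 4,334,724 ≈ 1,041.9 × g

1040 x g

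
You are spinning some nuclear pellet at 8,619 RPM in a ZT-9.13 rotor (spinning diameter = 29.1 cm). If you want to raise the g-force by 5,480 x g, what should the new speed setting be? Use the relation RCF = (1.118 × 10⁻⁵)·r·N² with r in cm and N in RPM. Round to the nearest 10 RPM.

r = 29.1 / 2 = 14.55 cm
Current RCF = 1.118 × 10⁻⁵ × 14.55 × (8619)² = 1.118 × 10⁻⁵ × 14.55 × 74,287,161 ≈ 12,084.2 × g
Target RCF = 12,084.2 + 5,480 = 17,564.2 × g
N² = 17,564.2 / (16.2669 × 10⁻⁵) = 107,975,091
N ≈ √107,975,091 ≈ 10,391.1

N₂ ≈ 10390 RPM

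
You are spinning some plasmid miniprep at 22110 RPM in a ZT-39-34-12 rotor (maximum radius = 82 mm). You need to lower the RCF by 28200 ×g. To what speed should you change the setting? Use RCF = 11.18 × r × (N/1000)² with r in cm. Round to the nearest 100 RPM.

r = 82 mm = 8.2 cm
Current RCF = 11.18 × 8.2 × (22.11)² = 11.18 × 8.2 × 488.8521 ≈ 44,816 × g
Target RCF = 44,816 − 28,200 = 16,616 × g
(N/1000)² = 16,616 / 91.676 = 181.247
N = 1000 × √181.247 ≈ 13,462.8

N₂ ≈ 13500 RPM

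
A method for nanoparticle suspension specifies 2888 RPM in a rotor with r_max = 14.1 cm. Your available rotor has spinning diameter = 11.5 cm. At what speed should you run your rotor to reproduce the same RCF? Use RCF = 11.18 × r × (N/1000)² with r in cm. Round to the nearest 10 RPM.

≈ 4520 RPM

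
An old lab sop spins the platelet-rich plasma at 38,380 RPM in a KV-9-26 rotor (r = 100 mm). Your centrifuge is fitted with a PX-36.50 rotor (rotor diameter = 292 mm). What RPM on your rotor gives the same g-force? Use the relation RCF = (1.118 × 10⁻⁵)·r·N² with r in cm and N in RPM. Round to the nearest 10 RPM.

≈ 31760 RPM

Original rotor: r = 100 mm = 10.0 cm
RCF = 1.118 × 10⁻⁵ × r × N²
RCF_original = 1.118 × 10⁻⁵ × 10 × (38380)² = 1.118 × 10⁻⁵ × 10 × 1,473,024,400 ≈ 164,684.1 × g
Your rotor: r = 292 mm / 2 = 146 mm = 14.6 cm
164,684.1 = 1.118 × 10⁻⁵ × 14.6 × N²
N² = 164,684.1 / (16.3228 × 10⁻⁵) = 1,008,920,651
N ≈ √1,008,920,651 ≈ 31,763.5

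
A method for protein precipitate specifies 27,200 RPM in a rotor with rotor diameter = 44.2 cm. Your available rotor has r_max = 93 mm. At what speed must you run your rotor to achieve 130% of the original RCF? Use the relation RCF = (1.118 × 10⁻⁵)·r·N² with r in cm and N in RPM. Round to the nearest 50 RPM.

Original rotor: r = 44.2 / 2 = 22.1 cm
RCF = 1.118 × 10⁻⁵ × r × N²
RCF_original = 1.118 × 10⁻⁵ × 22.1 × (27200)² = 1.118 × 10⁻⁵ × 22.1 × 739,840,000 ≈ 182,798.2 × g
Target RCF = 1.3 × 182,798.2 ≈ 237,637.7 × g
Your rotor: r = 93 mm = 9.3 cm
237,637.7 = 1.118 × 10⁻⁵ × 9.3 × N²
N² = 237,637.7 / (10.3974 × 10⁻⁵) = 2,285,549,272
N ≈ √2,285,549,272 ≈ 47,807.4

47800 RPM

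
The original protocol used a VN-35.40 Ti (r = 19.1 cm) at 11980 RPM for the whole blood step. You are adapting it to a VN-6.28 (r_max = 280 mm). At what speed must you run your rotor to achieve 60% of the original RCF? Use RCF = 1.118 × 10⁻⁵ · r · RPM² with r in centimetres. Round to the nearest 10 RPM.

7660 RPM

RCF_original = 1.118 × 10⁻⁵ × 19.1 × (11980)² = 1.118 × 10⁻⁵ × 19.1 × 143,520,400 ≈ 30,647.1 × g
Target RCF = 0.6 × 30,647.1 ≈ 18,388.3 × g
Your rotor: r = 280 mm = 28.0 cm
18,388.3 = 1.118 × 10⁻⁵ × 28 × N²
N² = 18,388.3 / (31.304 × 10⁻⁵) = 58,741,055
N ≈ √58,741,055 ≈ 7,664.3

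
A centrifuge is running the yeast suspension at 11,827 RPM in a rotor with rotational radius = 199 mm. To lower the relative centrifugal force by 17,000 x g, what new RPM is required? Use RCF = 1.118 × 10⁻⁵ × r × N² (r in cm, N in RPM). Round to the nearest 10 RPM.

r = 199 mm = 19.9 cm
Current RCF = 1.118 × 10⁻⁵ × 19.9 × (11827)² = 1.118 × 10⁻⁵ × 19.9 × 139,877,929 ≈ 31,120.3 × g
Target RCF = 31,120.3 − 17,000 = 14,120.3 × g
N² = 14,120.3 / (22.2482 × 10⁻⁵) = 63,467,157
N ≈ √63,467,157 ≈ 7,966.6

7970 RPM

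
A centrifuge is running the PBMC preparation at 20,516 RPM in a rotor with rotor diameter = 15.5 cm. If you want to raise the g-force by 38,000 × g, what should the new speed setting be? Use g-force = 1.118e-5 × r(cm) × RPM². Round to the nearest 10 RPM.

r = 15.5 / 2 = 7.75 cm
Current RCF = 1.118 × 10⁻⁵ × 7.75 × (20516)² = 1.118 × 10⁻⁵ × 7.75 × 420,906,256 ≈ 36,469.4 × g
Target RCF = 36,469.4 + 38,000 = 74,469.4 × g
N² = 74,469.4 / (8.6645 × 10⁻⁵) = 859,477,177
N ≈ √859,477,177 ≈ 29,316.8

N₂ ≈ 29320 RPM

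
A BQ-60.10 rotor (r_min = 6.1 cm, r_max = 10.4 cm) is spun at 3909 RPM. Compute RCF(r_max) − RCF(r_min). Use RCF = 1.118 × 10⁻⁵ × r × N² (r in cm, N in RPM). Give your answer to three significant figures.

ΔRCF ≈ 735 g

RCF_max = 1.118 × 10⁻⁵ × 10.4 × (3909)² = 1.118 × 10⁻⁵ × 10.4 × 15,280,281 ≈ 1,776.7 × g
RCF_min = 1.118 × 10⁻⁵ × 6.1 × (3909)² = 1.118 × 10⁻⁵ × 6.1 × 15,280,281 ≈ 1,042.1 × g
ΔRCF = 1,776.7 − 1,042.1 = 734.6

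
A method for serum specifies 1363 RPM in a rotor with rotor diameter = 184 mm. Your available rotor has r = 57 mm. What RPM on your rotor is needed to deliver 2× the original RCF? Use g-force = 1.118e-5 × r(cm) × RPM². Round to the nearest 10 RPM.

2450 RPM

Original rotor: r = 184 mm / 2 = 92 mm = 9.2 cm
RCF_original = 1.118 × 10⁻⁵ × 9.2 × (1363)² = 1.118 × 10⁻⁵ × 9.2 × 1,857,769 ≈ 191.1 × g
Target RCF = 2 × 191.1 ≈ 382.2 × g
Your rotor: r = 57 mm = 5.7 cm
382.2 = 1.118 × 10⁻⁵ × 5.7 × N²
N² = 382.2 / (6.3726 × 10⁻⁵) = 5,997,552
N ≈ √5,997,552 ≈ 2,449.0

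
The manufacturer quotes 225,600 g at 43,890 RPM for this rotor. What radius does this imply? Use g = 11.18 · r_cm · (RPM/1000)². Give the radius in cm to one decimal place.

r ≈ 10.5 cm

225600 = 11.18 × r × (43.89)²
r = 225600 / (11.18 × 1926.3321) = 225600 / 21536.39 ≈ 10.475 cm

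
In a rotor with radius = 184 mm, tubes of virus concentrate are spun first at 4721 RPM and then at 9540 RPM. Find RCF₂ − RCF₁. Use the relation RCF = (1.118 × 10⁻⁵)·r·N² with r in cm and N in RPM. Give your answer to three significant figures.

r = 184 mm = 18.4 cm
RCF₁ = 1.118 × 10⁻⁵ × 18.4 × (4721)² = 1.118 × 10⁻⁵ × 18.4 × 22,287,841 ≈ 4,584.9 × g
RCF₂ = 1.118 × 10⁻⁵ × 18.4 × (9540)² = 1.118 × 10⁻⁵ × 18.4 × 91,011,600 ≈ 18,722.2 × g
Increase = 18,722.2 − 4,584.9 = 14,137.3

≈ 14100 x g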